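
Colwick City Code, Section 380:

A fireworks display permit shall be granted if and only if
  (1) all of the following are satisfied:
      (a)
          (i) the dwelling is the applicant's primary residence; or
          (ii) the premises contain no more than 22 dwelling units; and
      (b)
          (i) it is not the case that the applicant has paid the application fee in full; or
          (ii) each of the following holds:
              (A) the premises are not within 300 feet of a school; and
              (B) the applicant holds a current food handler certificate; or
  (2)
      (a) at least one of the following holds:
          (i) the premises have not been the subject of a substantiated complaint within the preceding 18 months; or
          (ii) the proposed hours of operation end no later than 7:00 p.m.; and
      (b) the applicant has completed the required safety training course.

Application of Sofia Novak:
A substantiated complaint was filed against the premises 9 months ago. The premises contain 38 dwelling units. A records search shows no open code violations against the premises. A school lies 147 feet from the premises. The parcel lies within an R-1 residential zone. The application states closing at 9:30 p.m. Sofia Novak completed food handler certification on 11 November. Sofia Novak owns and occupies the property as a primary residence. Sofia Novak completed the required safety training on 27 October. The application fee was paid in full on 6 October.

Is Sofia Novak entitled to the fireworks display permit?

(i) primary residence — holds.
(ii) ≤ 22 units — not satisfied.
(a): T OR F → true.
(i) not (fee paid) — not satisfied.
(A) ≥300 ft from school — fails.
(B) food handler cert. — met.
(ii) = F AND T = false.
(b): F OR F → false.
So (1) is not satisfied (T AND F).
(i) no complaint in 18 mo. — fails.
(ii) closes by 7 p.m. — fails.
So (a) is not satisfied (F OR F).
(b) safety training — holds.
(2): F AND T → false.
So Overall is not satisfied (F OR F).

No — denied.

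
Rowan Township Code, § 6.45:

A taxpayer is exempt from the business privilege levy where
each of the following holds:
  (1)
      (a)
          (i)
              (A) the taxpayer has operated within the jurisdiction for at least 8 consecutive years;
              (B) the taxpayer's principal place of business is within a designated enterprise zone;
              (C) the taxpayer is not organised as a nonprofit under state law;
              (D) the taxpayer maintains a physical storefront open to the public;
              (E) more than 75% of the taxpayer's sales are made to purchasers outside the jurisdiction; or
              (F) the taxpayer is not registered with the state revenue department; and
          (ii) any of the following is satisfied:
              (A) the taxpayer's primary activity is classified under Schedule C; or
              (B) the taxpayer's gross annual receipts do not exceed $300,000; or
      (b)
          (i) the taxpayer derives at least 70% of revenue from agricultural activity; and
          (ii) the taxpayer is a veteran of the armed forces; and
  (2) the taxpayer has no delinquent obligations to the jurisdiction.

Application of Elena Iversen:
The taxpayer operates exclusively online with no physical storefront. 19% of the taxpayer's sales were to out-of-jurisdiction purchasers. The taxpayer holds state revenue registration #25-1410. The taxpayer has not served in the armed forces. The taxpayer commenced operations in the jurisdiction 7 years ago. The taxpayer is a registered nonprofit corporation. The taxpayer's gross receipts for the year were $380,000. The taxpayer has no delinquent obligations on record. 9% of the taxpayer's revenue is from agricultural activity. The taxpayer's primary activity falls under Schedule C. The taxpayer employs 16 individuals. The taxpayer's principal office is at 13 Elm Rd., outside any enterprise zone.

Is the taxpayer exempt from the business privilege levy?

No — not exempt.

(A) ≥ 8 yrs in jurisdiction — not satisfied.
(B) in enterprise zone — not satisfied.
(C) not (nonprofit) — not met.
(D) has storefront — not satisfied.
(E) >75% out-of-jur. sales — fails.
(F) not (state-registered) — not met.
(i): F OR F OR F OR F OR F OR F → false.
(A) Schedule C activity — holds.
(B) receipts ≤ $300,000 — not satisfied.
(ii) = T OR F = true.
(a): F AND T → false.
(i) ≥70% agricultural — not met.
(ii) veteran — not satisfied.
So (b) is not satisfied (F AND F).
(1): F OR F → false.
(2) no delinquency — holds.
So Overall is not satisfied (F AND T).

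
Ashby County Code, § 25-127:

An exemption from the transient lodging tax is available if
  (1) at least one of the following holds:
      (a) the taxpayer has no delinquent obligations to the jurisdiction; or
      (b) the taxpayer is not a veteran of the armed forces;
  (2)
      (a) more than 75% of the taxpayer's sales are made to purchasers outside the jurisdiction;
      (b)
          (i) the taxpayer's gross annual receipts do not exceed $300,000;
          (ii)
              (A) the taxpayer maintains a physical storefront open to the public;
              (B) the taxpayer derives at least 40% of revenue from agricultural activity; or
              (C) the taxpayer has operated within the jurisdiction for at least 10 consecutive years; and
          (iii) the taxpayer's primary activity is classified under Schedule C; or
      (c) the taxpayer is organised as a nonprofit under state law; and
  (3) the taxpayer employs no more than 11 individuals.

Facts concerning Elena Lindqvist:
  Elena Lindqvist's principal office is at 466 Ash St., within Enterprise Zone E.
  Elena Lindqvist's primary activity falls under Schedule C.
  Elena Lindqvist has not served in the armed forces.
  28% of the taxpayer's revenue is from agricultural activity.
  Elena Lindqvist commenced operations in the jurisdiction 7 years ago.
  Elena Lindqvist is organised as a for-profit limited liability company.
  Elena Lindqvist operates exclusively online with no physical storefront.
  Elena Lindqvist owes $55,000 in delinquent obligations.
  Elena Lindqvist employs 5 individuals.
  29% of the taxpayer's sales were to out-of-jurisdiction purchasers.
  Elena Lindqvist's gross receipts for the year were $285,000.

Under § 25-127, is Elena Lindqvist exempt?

(a) no delinquency — fails.
(b) not (veteran) — met.
So (1) is satisfied (F OR T).
(a) >75% out-of-jur. sales — not met.
(i) receipts ≤ $300,000 — holds.
(A) has storefront — fails.
(B) ≥40% agricultural — not met.
(C) ≥ 10 yrs in jurisdiction — not satisfied.
So (ii) is not satisfied (F OR F OR F).
(iii) Schedule C activity — satisfied.
(b): T AND F AND T → false.
(c) nonprofit — not satisfied.
So (2) is not satisfied (F OR F OR F).
(3) ≤ 11 employees — holds.
Overall: T AND F AND T → false.

No — not exempt.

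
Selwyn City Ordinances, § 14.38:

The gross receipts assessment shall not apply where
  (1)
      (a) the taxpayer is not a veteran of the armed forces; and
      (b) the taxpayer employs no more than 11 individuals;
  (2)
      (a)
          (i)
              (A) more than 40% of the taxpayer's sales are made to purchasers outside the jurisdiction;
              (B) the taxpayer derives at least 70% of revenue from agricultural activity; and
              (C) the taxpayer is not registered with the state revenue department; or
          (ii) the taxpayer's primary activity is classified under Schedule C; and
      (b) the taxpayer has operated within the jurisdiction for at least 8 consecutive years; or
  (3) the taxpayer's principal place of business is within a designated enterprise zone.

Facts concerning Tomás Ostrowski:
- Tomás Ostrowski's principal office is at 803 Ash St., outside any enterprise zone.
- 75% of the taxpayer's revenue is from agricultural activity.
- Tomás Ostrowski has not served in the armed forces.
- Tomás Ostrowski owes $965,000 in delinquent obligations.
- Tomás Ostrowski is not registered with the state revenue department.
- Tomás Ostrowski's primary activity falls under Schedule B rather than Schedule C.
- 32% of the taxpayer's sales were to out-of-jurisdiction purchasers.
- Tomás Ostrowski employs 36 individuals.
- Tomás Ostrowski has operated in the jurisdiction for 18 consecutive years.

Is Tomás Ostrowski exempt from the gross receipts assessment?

No — not exempt.

(a) not (veteran) — satisfied.
(b) ≤ 11 employees — fails.
So (1) is not satisfied (T AND F).
(A) >40% out-of-jur. sales — not satisfied.
(B) ≥70% agricultural — met.
(C) not (state-registered) — met.
(i): F AND T AND T → false.
(ii) Schedule C activity — fails.
So (a) is not satisfied (F OR F).
(b) ≥ 8 yrs in jurisdiction — met.
(2) = F AND T = false.
(3) in enterprise zone — not satisfied.
So Overall is not satisfied (F OR F OR F).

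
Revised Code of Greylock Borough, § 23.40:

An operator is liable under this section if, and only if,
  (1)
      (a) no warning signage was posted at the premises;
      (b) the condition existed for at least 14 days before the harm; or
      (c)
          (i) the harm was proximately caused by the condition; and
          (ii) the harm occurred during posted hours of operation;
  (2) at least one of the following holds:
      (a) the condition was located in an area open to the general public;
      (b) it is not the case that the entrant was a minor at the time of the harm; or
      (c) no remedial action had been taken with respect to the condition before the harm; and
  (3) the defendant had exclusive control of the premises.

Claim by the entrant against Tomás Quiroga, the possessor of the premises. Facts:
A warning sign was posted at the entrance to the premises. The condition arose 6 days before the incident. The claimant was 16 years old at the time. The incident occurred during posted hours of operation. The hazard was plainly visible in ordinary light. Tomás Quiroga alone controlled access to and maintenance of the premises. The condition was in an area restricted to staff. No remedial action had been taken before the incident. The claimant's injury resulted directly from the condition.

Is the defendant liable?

(a) no signage posted — fails.
(b) condition ≥14 days old — not met.
(i) proximate cause — satisfied.
(ii) during posted hours — holds.
(c) = T AND T = true.
So (1) is satisfied (F OR F OR T).
(a) public area — fails.
(b) not (entrant a minor) — fails.
(c) no remedial action — satisfied.
(2) = F OR F OR T = true.
(3) exclusive control — satisfied.
Overall = T AND T AND T = true.

Yes — liable.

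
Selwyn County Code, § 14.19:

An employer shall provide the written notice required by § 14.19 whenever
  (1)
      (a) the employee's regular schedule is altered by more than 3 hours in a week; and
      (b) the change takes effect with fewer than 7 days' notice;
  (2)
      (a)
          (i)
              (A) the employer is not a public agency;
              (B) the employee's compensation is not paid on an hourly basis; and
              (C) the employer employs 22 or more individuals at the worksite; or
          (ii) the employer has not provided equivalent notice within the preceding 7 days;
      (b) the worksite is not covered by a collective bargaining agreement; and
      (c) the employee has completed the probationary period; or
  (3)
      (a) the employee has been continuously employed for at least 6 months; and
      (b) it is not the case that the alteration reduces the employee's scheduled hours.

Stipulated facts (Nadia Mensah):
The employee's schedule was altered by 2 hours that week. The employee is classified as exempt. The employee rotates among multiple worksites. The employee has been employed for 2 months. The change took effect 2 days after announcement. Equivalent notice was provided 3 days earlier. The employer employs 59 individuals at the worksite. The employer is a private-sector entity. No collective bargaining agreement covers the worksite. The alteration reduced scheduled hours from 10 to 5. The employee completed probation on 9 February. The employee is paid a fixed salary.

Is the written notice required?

(a) schedule shift > 3h — fails.
(b) < 7 days' notice — satisfied.
(1) = F AND T = false.
(A) not (public agency) — met.
(B) not (hourly-paid) — satisfied.
(C) ≥ 22 at site — holds.
So (i) is satisfied (T AND T AND T).
(ii) no recent notice — not satisfied.
(a): T OR F → true.
(b) no CBA — satisfied.
(c) past probation — met.
So (2) is satisfied (T AND T AND T).
(a) tenure ≥ 6 mo. — fails.
(b) not (hours reduced) — not satisfied.
(3): F AND F → false.
So Overall is satisfied (F OR T OR F).

Yes — required.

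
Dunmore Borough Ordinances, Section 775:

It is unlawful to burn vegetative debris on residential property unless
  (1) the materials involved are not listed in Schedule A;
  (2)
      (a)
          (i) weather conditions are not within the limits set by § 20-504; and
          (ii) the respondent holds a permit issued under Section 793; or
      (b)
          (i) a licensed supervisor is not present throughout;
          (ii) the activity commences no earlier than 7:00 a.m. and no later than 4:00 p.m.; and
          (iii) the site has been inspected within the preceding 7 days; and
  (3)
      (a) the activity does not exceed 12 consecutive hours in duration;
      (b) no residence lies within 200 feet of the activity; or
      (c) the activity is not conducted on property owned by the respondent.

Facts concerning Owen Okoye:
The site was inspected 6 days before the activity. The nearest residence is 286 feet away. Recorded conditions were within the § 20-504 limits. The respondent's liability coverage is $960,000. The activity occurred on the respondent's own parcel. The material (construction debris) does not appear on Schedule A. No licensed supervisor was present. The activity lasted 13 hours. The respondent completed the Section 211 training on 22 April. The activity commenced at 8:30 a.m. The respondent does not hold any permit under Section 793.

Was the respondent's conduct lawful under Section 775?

(1) not (Schedule A material) — met.
(i) not (weather ok) — not satisfied.
(ii) holds permit — not satisfied.
(a): F AND F → false.
(i) not (supervisor present) — satisfied.
(ii) start within hours — met.
(iii) site inspected — holds.
So (b) is satisfied (T AND T AND T).
So (2) is satisfied (F OR T).
(a) ≤ 12 hrs duration — fails.
(b) no residence in 200 ft — satisfied.
(c) not (own property) — not satisfied.
So (3) is satisfied (F OR T OR F).
So Overall is satisfied (T AND T AND T).

Yes — lawful.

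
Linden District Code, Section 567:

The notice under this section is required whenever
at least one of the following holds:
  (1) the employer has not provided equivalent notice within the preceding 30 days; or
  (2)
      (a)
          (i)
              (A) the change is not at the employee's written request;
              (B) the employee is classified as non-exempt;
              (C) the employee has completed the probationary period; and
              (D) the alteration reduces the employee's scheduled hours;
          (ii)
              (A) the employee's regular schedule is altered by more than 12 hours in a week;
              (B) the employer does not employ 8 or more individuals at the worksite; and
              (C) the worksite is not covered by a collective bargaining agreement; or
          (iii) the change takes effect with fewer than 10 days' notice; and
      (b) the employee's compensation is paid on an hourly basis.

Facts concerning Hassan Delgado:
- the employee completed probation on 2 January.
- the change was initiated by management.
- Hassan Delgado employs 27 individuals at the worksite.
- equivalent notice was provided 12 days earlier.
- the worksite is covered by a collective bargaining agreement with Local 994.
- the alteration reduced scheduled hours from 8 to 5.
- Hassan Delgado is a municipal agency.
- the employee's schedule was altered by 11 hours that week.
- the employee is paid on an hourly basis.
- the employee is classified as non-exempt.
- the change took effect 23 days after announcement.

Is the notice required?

(1) no recent notice — not met.
(A) not employee-requested — satisfied.
(B) non-exempt — met.
(C) past probation — holds.
(D) hours reduced — met.
So (i) is satisfied (T AND T AND T AND T).
(A) schedule shift > 12h — not met.
(B) not (≥ 8 at site) — not met.
(C) no CBA — fails.
(ii) = F AND F AND F = false.
(iii) < 10 days' notice — not met.
So (a) is satisfied (T OR F OR F).
(b) hourly-paid — met.
So (2) is satisfied (T AND T).
Overall = F OR T = true.

Yes — required.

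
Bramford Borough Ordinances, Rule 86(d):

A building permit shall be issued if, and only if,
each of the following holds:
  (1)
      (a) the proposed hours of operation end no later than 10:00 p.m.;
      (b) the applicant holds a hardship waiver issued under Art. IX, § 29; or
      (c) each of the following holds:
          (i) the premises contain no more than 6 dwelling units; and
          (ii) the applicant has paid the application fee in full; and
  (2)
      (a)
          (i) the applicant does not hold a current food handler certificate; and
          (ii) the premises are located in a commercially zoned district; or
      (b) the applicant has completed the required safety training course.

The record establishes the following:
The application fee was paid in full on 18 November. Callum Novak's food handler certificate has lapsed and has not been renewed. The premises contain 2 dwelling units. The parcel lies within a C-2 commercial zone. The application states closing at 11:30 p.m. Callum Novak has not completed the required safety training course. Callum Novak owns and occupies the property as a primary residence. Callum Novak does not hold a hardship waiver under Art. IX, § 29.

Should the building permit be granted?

Yes — granted.

(a) closes by 10 p.m. — not met.
(b) hardship waiver — not satisfied.
(i) ≤ 6 units — holds.
(ii) fee paid — met.
So (c) is satisfied (T AND T).
(1): F OR F OR T → true.
(i) not (food handler cert.) — holds.
(ii) commercially zoned — holds.
(a) = T AND T = true.
(b) safety training — not satisfied.
(2): T OR F → true.
Overall: T AND T → true.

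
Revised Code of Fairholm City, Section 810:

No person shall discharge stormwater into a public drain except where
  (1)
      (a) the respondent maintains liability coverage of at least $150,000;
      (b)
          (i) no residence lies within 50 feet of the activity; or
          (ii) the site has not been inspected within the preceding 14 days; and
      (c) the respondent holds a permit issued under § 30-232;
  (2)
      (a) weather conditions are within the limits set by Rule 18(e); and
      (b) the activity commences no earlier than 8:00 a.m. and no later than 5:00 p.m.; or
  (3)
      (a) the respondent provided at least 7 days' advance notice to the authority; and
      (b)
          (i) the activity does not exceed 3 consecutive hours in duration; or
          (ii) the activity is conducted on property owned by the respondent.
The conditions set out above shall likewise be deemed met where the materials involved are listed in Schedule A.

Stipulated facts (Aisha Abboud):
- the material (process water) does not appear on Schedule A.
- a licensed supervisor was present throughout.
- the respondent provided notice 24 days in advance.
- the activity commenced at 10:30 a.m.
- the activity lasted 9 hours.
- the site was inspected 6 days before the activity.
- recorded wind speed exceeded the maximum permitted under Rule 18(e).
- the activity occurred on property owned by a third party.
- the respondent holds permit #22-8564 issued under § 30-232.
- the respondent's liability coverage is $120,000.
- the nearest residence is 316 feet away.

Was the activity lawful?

(a) coverage ≥ $150,000 — fails.
(i) no residence in 50 ft — satisfied.
(ii) not (site inspected) — not satisfied.
(b) = T OR F = true.
(c) holds permit — met.
(1): F AND T AND T → false.
(a) weather ok — not met.
(b) start within hours — met.
(2) = F AND T = false.
(a) ≥7 days' notice — holds.
(i) ≤ 3 hrs duration — not satisfied.
(ii) own property — not satisfied.
(b): F OR F → false.
(3): T AND F → false.
So Overall is not satisfied (F OR F OR F).
Exception (Schedule A material) — not satisfied.
Result: main false OR exception false → false.

No — unlawful.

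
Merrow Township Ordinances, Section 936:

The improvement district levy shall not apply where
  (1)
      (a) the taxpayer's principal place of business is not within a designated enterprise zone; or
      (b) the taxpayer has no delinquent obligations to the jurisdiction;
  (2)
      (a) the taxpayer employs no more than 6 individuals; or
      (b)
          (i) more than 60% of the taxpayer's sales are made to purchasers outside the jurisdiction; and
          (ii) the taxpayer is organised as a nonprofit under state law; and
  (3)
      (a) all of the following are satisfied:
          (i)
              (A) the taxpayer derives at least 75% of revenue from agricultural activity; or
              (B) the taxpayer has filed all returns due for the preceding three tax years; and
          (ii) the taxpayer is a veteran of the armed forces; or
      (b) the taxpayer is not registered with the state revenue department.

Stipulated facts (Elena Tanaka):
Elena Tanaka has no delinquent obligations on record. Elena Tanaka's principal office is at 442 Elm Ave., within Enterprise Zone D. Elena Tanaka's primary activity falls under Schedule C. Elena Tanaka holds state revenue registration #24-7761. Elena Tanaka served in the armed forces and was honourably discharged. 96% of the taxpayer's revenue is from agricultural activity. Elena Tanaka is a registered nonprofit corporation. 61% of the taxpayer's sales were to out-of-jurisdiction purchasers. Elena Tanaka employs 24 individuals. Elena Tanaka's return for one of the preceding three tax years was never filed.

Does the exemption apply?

Yes — exempt.

(a) not (in enterprise zone) — not satisfied.
(b) no delinquency — met.
(1): F OR T → true.
(a) ≤ 6 employees — not met.
(i) >60% out-of-jur. sales — holds.
(ii) nonprofit — satisfied.
So (b) is satisfied (T AND T).
(2): F OR T → true.
(A) ≥75% agricultural — met.
(B) returns current — not satisfied.
(i) = T OR F = true.
(ii) veteran — met.
(a): T AND T → true.
(b) not (state-registered) — not met.
So (3) is satisfied (T OR F).
Overall: T AND T AND T → true.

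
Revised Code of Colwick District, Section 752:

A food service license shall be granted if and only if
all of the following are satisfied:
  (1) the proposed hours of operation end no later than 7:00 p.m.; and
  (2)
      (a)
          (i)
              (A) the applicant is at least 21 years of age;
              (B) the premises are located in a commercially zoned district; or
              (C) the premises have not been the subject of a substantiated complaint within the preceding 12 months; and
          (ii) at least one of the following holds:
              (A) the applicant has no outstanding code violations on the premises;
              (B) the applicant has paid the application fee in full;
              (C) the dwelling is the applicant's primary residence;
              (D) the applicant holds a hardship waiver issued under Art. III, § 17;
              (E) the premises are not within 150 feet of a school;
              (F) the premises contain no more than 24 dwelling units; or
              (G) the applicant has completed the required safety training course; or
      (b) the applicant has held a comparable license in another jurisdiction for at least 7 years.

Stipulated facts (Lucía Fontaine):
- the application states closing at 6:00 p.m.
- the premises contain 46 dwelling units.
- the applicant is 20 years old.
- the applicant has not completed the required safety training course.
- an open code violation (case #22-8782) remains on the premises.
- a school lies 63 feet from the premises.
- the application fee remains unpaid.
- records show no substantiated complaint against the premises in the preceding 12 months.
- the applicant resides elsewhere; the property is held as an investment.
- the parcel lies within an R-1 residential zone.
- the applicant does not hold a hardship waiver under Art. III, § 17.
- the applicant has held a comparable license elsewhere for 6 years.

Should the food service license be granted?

(1) closes by 7 p.m. — met.
(A) age ≥ 21 — not met.
(B) commercially zoned — fails.
(C) no complaint in 12 mo. — met.
(i): F OR F OR T → true.
(A) no code violations — not met.
(B) fee paid — not satisfied.
(C) primary residence — fails.
(D) hardship waiver — not met.
(E) ≥150 ft from school — fails.
(F) ≤ 24 units — not met.
(G) safety training — not satisfied.
(ii) = F OR F OR F OR F OR F OR F OR F = false.
So (a) is not satisfied (T AND F).
(b) prior license ≥ 7 yr — not satisfied.
(2): F OR F → false.
Overall = T AND F = false.

No — denied.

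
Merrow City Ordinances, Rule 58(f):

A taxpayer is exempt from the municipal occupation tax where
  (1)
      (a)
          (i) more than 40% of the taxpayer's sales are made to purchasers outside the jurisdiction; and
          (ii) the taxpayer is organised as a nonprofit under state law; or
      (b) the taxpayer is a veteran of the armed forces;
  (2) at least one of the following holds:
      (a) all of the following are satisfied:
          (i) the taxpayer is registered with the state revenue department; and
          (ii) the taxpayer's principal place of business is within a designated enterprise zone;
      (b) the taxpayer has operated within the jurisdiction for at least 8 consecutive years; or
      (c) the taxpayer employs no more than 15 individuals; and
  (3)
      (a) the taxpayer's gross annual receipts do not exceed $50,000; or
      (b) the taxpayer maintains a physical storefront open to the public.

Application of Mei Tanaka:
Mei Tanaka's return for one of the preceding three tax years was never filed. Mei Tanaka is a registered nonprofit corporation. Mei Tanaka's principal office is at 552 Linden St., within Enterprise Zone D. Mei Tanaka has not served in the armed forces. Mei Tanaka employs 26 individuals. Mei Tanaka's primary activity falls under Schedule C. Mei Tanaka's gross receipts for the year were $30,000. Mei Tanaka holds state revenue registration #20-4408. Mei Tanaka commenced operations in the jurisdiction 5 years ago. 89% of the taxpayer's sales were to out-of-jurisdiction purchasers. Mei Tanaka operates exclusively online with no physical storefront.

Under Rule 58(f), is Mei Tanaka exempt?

Yes — exempt.

(i) >40% out-of-jur. sales — satisfied.
(ii) nonprofit — met.
So (a) is satisfied (T AND T).
(b) veteran — not met.
(1): T OR F → true.
(i) state-registered — met.
(ii) in enterprise zone — met.
So (a) is satisfied (T AND T).
(b) ≥ 8 yrs in jurisdiction — fails.
(c) ≤ 15 employees — fails.
(2) = T OR F OR F = true.
(a) receipts ≤ $50,000 — met.
(b) has storefront — fails.
(3) = T OR F = true.
So Overall is satisfied (T AND T AND T).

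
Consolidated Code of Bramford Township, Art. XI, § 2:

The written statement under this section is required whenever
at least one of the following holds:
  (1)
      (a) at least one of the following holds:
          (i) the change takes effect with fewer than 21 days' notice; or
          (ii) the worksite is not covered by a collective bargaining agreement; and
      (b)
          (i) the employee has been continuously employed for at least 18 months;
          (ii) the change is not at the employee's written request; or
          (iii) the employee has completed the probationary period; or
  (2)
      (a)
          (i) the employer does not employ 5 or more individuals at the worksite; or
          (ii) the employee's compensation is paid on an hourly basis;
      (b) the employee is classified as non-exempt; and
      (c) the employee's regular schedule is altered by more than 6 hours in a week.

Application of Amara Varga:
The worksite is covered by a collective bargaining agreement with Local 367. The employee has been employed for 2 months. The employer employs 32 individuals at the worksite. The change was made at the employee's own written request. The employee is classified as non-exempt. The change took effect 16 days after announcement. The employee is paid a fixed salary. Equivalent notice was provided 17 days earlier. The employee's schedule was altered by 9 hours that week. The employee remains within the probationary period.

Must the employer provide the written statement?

No — not required.

(i) < 21 days' notice — met.
(ii) no CBA — not satisfied.
(a): T OR F → true.
(i) tenure ≥ 18 mo. — fails.
(ii) not employee-requested — not satisfied.
(iii) past probation — not met.
So (b) is not satisfied (F OR F OR F).
(1) = T AND F = false.
(i) not (≥ 5 at site) — fails.
(ii) hourly-paid — fails.
(a) = F OR F = false.
(b) non-exempt — met.
(c) schedule shift > 6h — holds.
So (2) is not satisfied (F AND T AND T).
Overall: F OR F → false.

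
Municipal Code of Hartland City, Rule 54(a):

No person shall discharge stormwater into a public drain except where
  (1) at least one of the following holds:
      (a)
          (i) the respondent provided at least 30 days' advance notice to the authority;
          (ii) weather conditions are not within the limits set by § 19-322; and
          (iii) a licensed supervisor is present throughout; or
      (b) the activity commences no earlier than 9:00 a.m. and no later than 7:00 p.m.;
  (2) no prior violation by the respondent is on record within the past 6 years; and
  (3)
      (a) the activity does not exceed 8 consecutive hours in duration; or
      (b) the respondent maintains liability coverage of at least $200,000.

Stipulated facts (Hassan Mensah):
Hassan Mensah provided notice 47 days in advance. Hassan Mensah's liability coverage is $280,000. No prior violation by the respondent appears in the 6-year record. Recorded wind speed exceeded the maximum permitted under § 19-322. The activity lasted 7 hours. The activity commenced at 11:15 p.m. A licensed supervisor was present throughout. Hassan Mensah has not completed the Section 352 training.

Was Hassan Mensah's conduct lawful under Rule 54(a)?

Yes — lawful.

(i) ≥30 days' notice — satisfied.
(ii) not (weather ok) — met.
(iii) supervisor present — satisfied.
(a) = T AND T AND T = true.
(b) start within hours — not satisfied.
(1): T OR F → true.
(2) no prior violation — satisfied.
(a) ≤ 8 hrs duration — holds.
(b) coverage ≥ $200,000 — satisfied.
(3) = T OR T = true.
So Overall is satisfied (T AND T AND T).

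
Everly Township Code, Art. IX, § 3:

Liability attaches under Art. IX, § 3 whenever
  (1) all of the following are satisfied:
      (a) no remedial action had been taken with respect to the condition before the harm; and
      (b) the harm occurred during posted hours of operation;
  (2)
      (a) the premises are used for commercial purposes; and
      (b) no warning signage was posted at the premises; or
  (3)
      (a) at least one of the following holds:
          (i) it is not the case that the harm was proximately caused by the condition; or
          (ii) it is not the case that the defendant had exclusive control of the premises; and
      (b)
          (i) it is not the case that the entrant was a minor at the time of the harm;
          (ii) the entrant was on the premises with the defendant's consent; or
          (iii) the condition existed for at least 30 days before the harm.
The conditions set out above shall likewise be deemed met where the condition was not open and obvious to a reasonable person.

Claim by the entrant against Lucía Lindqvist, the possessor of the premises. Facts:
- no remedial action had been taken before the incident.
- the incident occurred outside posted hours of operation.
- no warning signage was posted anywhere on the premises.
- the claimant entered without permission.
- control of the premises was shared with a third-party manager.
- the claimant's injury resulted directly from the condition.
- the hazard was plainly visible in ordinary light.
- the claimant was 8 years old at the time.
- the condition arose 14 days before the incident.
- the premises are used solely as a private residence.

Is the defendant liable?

(a) no remedial action — holds.
(b) during posted hours — not satisfied.
So (1) is not satisfied (T AND F).
(a) commercial use — fails.
(b) no signage posted — satisfied.
So (2) is not satisfied (F AND T).
(i) not (proximate cause) — not satisfied.
(ii) not (exclusive control) — satisfied.
So (a) is satisfied (F OR T).
(i) not (entrant a minor) — not satisfied.
(ii) consent to enter — not satisfied.
(iii) condition ≥30 days old — fails.
(b): F OR F OR F → false.
(3): T AND F → false.
Overall = F OR F OR F = false.
Exception (not open/obvious) — not satisfied.
Result: main false OR exception false → false.

No — not liable.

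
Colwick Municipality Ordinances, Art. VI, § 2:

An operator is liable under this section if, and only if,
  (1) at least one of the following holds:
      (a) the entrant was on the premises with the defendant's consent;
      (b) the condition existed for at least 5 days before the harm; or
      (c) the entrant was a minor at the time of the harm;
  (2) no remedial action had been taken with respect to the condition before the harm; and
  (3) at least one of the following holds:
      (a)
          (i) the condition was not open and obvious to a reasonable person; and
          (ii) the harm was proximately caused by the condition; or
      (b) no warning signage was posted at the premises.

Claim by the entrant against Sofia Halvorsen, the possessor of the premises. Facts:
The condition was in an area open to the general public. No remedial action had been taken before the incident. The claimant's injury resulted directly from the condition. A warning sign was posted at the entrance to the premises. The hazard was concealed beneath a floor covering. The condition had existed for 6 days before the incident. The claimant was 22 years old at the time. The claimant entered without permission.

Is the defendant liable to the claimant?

Yes — liable.

(a) consent to enter — fails.
(b) condition ≥5 days old — holds.
(c) entrant a minor — not satisfied.
So (1) is satisfied (F OR T OR F).
(2) no remedial action — holds.
(i) not open/obvious — satisfied.
(ii) proximate cause — holds.
(a): T AND T → true.
(b) no signage posted — not satisfied.
So (3) is satisfied (T OR F).
So Overall is satisfied (T AND T AND T).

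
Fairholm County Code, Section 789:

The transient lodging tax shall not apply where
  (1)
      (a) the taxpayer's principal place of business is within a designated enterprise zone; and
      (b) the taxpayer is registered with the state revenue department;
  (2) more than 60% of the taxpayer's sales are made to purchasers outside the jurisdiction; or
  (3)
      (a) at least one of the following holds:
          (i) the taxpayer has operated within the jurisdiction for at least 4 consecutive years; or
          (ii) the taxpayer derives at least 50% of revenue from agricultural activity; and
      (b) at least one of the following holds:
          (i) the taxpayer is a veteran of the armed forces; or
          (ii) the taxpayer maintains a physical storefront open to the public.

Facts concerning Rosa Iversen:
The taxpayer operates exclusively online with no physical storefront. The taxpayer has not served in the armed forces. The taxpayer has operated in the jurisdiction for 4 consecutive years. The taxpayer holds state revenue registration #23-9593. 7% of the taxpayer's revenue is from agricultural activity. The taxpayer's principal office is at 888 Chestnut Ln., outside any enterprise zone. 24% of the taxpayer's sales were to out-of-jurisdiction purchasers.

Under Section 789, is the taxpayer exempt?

No — not exempt.

(a) in enterprise zone — not satisfied.
(b) state-registered — holds.
So (1) is not satisfied (F AND T).
(2) >60% out-of-jur. sales — not satisfied.
(i) ≥ 4 yrs in jurisdiction — holds.
(ii) ≥50% agricultural — not met.
(a) = T OR F = true.
(i) veteran — not met.
(ii) has storefront — fails.
So (b) is not satisfied (F OR F).
So (3) is not satisfied (T AND F).
So Overall is not satisfied (F OR F OR F).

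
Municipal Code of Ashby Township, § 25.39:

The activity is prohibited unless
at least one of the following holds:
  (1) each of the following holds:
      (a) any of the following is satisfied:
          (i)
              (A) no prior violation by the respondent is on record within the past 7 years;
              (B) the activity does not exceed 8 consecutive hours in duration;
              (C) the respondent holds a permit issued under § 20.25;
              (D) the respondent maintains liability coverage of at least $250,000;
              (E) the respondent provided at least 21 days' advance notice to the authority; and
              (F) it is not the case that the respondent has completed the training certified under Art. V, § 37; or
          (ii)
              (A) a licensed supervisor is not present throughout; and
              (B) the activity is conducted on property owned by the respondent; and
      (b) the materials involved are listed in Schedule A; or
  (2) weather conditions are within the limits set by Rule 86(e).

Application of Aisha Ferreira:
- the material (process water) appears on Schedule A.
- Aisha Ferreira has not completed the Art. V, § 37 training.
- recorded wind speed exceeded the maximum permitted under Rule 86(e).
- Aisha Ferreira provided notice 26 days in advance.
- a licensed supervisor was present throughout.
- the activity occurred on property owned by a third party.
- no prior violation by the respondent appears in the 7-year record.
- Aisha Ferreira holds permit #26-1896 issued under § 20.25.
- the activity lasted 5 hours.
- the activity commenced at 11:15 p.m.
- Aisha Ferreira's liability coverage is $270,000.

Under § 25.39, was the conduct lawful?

(A) no prior violation — met.
(B) ≤ 8 hrs duration — met.
(C) holds permit — holds.
(D) coverage ≥ $250,000 — satisfied.
(E) ≥21 days' notice — met.
(F) not (training certified) — satisfied.
So (i) is satisfied (T AND T AND T AND T AND T AND T).
(A) not (supervisor present) — not met.
(B) own property — not satisfied.
(ii) = F AND F = false.
So (a) is satisfied (T OR F).
(b) Schedule A material — met.
(1): T AND T → true.
(2) weather ok — not met.
Overall: T OR F → true.

Yes — lawful.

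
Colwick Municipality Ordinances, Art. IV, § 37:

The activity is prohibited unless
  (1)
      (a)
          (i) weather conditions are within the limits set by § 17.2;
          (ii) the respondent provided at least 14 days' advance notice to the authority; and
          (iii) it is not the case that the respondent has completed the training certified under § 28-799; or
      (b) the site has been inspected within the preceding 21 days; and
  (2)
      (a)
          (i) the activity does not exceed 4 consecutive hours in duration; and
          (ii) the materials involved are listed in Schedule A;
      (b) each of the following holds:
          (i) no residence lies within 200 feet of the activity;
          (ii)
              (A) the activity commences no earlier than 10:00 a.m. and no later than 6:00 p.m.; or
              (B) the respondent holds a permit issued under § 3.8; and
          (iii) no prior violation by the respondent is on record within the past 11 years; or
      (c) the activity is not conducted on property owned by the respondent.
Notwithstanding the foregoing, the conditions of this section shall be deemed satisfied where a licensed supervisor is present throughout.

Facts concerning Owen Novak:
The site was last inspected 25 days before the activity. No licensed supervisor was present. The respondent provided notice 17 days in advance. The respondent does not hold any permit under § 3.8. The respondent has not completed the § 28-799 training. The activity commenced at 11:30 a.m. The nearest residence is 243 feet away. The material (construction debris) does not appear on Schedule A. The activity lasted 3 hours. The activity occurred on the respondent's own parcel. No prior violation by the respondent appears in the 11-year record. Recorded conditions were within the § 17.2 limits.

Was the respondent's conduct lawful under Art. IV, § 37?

Yes — lawful.

(i) weather ok — satisfied.
(ii) ≥14 days' notice — met.
(iii) not (training certified) — satisfied.
(a): T AND T AND T → true.
(b) site inspected — not satisfied.
So (1) is satisfied (T OR F).
(i) ≤ 4 hrs duration — met.
(ii) Schedule A material — not met.
(a) = T AND F = false.
(i) no residence in 200 ft — holds.
(A) start within hours — holds.
(B) holds permit — not met.
(ii) = T OR F = true.
(iii) no prior violation — holds.
So (b) is satisfied (T AND T AND T).
(c) not (own property) — not satisfied.
So (2) is satisfied (F OR T OR F).
So Overall is satisfied (T AND T).
Exception (supervisor present) — not satisfied.
Result: main true OR exception false → true.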